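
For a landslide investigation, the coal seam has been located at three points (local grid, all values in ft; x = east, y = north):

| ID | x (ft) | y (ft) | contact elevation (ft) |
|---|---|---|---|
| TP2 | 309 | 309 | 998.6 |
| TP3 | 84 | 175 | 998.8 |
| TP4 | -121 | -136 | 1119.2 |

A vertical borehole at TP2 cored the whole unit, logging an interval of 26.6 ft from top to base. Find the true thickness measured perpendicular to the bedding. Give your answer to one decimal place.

Let the plane be z = a·x + b·y + c.
TP3−TP2: −225a − 134b = 0.2;  TP4−TP2: −430a − 445b = 120.6.
Solving gives a = 0.37811, b = −0.63637.
|∇z| = √(a²+b²) = 0.74023, so dip δ = arctan(0.74023) = 36.51°.
True thickness = vertical thickness × cos δ = 26.6 × cos 36.51° = 21.4 ft.

21.4 ft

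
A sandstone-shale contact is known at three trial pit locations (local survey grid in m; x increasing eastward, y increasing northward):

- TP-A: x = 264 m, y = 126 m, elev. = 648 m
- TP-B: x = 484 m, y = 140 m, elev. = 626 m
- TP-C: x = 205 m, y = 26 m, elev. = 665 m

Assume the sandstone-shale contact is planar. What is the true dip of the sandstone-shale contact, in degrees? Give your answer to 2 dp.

8.42°

Two edge vectors: TP-A→TP-B = (220, 14, -22), TP-A→TP-C = (-59, -100, 17).
Normal n = (TP-A→TP-B) × (TP-A→TP-C) = (-1962, -2442, -21174).
So ∂z/∂x = −n_x/n_z = −0.09266 and ∂z/∂y = −n_y/n_z = −0.11533.
Gradient magnitude |∇z| = √(a² + b²) = √(0.00859 + 0.01330) = 0.14794.
True dip = arctan(0.14794) = 8.42°, dipping toward NE (azimuth ≈ 039°).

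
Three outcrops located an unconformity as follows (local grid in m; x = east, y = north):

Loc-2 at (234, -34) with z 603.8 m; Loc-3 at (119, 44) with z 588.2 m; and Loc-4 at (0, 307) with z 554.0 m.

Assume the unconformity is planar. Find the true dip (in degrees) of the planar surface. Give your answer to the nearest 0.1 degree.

Let the plane be z = a·x + b·y + c.
Loc-3−Loc-2: −115a + 78b = −15.6;  Loc-4−Loc-2: −234a + 341b = −49.8.
Solving gives a = 0.06846, b = −0.09906.
Gradient magnitude |∇z| = √(a² + b²) = √(0.00469 + 0.00981) = 0.12042.
True dip = arctan(0.12042) = 6.9°, dipping toward NW (azimuth ≈ 325°).

6.9°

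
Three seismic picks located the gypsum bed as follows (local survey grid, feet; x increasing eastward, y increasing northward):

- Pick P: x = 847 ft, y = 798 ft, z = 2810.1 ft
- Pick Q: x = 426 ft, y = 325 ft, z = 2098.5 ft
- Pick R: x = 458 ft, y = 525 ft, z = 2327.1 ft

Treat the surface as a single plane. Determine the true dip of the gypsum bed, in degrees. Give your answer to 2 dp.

49.56°

Let the plane be z = a·x + b·y + c.
Pick Q−Pick P: −421a − 473b = −711.6;  Pick R−Pick P: −389a − 273b = −483.
Solving gives a = 0.49508, b = 1.06379.
Gradient magnitude |∇z| = √(a² + b²) = √(0.24510 + 1.13164) = 1.17335.
True dip = arctan(1.17335) = 49.56°, dipping toward SSW (azimuth ≈ 205°).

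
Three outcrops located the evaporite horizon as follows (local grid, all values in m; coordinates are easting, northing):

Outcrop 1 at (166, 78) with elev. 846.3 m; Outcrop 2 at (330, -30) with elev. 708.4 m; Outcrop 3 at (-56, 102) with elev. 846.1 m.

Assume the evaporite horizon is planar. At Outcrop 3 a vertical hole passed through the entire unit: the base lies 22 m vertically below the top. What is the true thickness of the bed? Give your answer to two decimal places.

11.99 m

Two edge vectors: Outcrop 1→Outcrop 2 = (164, -108, -137.9), Outcrop 1→Outcrop 3 = (-222, 24, -0.2).
Normal n = (Outcrop 1→Outcrop 2) × (Outcrop 1→Outcrop 3) = (3331.2, 30646.6, -20040).
So ∂z/∂easting = −n_x/n_z = 0.16623 and ∂z/∂northing = −n_y/n_z = 1.52927.
|∇z| = √(a²+b²) = 1.53828, so dip δ = arctan(1.53828) = 56.97°.
True thickness = vertical thickness × cos δ = 22 × cos 56.97° = 11.99 m.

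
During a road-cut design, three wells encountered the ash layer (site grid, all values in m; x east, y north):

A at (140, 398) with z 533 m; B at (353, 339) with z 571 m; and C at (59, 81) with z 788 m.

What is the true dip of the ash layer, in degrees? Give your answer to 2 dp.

Let the plane be z = a·x + b·y + c.
B−A: 213a − 59b = 38;  C−A: −81a − 317b = 255.
Solving gives a = −0.04148, b = −0.79382.
Gradient magnitude |∇z| = √(a² + b²) = √(0.00172 + 0.63015) = 0.79490.
True dip = arctan(0.79490) = 38.48°, dipping toward N (azimuth ≈ 003°).

38.48°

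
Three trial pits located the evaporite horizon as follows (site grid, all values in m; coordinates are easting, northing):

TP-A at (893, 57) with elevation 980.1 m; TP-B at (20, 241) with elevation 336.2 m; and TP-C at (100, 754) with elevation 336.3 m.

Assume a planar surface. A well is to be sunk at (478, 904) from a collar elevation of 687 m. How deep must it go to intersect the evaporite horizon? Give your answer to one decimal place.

Let the plane be z = a·easting + b·northing + c.
TP-B−TP-A: −873a + 184b = −643.9;  TP-C−TP-A: −793a + 697b = −643.8.
Solving gives a = 0.71414, b = −0.11117.
Then c = 980.1 − a·893 − b·57 = 348.71.
At (478, 904): z_contact = 341.36 − 100.50 + 348.71 = 589.57 m.
Depth below ground = 687 − 589.57 = 97.4 m.

97.4 m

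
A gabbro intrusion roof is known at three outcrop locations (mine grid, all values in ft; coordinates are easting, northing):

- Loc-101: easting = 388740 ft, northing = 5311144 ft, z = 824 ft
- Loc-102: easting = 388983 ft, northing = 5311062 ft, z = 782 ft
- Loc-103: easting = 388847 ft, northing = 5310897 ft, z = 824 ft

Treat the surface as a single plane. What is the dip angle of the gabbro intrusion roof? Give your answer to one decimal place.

12.4°

Let the plane be z = a·easting + b·northing + c.
Loc-102−Loc-101: 243a − 82b = −42;  Loc-103−Loc-101: 107a − 247b = 0.
Solving gives a = −0.20243, b = −0.08769.
Gradient magnitude |∇z| = √(a² + b²) = √(0.04098 + 0.00769) = 0.22061.
True dip = arctan(0.22061) = 12.4°, dipping toward ENE (azimuth ≈ 067°).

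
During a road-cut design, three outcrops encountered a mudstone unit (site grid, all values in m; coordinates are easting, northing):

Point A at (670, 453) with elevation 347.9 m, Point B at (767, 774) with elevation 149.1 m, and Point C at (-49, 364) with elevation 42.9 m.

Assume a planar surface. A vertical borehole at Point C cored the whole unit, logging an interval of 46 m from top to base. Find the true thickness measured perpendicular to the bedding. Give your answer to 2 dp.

33.60 m

Two edge vectors: Point A→Point B = (97, 321, -198.8), Point A→Point C = (-719, -89, -305).
Normal n = (Point A→Point B) × (Point A→Point C) = (-115598.2, 172522.2, 222166).
So ∂z/∂easting = −n_x/n_z = 0.52032 and ∂z/∂northing = −n_y/n_z = −0.77655.
|∇z| = √(a²+b²) = 0.93475, so dip δ = arctan(0.93475) = 43.07°.
True thickness = vertical thickness × cos δ = 46 × cos 43.07° = 33.60 m.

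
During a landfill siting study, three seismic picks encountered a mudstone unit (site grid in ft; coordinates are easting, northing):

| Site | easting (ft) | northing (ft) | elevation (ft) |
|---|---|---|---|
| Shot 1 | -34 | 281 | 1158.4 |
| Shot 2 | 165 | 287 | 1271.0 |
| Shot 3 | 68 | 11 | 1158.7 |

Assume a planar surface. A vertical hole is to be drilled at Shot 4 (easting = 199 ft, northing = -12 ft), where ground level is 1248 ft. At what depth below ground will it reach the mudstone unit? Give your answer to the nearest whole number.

Two edge vectors: Shot 1→Shot 2 = (199, 6, 112.6), Shot 1→Shot 3 = (102, -270, 0.3).
Normal n = (Shot 1→Shot 2) × (Shot 1→Shot 3) = (30403.8, 11425.5, -54342).
So ∂z/∂easting = −n_x/n_z = 0.55949 and ∂z/∂northing = −n_y/n_z = 0.21025.
Intercept c from Shot 1: 1158.4 + 19.02 − 59.08 = 1118.34.
At (199, -12): z_contact = 111.3 − 2.5 + 1118.34 = 1227.2 ft.
Depth below ground = 1248 − 1227.2 = 21 ft.

21 ft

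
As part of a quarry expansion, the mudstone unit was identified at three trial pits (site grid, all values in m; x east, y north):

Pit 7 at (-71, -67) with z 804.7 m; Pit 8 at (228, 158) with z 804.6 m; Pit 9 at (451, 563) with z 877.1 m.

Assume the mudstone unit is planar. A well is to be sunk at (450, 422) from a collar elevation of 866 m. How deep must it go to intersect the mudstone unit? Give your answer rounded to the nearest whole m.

32 m

Two edge vectors: Pit 7→Pit 8 = (299, 225, -0.1), Pit 7→Pit 9 = (522, 630, 72.4).
Normal n = (Pit 7→Pit 8) × (Pit 7→Pit 9) = (16353, -21699.8, 70920).
So ∂z/∂x = −n_x/n_z = −0.23058 and ∂z/∂y = −n_y/n_z = 0.30598.
Intercept c from Pit 7: 804.7 − 16.37 + 20.50 = 808.83.
At (450, 422): z_contact = −103.8 + 129.1 + 808.83 = 834.2 m.
Depth below ground = 866 − 834.2 = 32 m.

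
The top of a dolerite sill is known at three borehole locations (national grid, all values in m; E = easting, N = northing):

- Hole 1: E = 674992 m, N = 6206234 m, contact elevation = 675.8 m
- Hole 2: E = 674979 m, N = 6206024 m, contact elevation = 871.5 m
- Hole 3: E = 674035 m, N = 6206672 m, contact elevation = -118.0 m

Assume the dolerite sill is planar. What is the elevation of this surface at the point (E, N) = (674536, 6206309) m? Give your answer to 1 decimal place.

Let the plane be z = a·E + b·N + c.
Hole 2−Hole 1: −13a − 210b = 195.7;  Hole 3−Hole 1: −957a + 438b = −793.8.
Solving gives a = 0.391850540, b = −0.956162176.
Then c = 675.8 − a·674992 − b·6206234 = 5670346.03.
At (674536, 6206309): z = 264317.3 − 5934237.9 + 5670346.03 = 425.4 m.

425.4 m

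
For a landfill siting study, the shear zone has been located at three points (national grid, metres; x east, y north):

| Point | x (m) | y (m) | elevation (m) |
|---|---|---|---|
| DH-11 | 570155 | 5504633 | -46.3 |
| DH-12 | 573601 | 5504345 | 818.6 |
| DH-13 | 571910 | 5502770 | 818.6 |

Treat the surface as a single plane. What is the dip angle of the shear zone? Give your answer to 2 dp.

Let the plane be z = a·x + b·y + c.
DH-12−DH-11: 3446a − 288b = 864.9;  DH-13−DH-11: 1755a − 1863b = 864.9.
Solving gives a = 0.23032, b = −0.24728.
Gradient magnitude |∇z| = √(a² + b²) = √(0.05305 + 0.06115) = 0.33793.
True dip = arctan(0.33793) = 18.67°, dipping toward NW (azimuth ≈ 317°).

18.67°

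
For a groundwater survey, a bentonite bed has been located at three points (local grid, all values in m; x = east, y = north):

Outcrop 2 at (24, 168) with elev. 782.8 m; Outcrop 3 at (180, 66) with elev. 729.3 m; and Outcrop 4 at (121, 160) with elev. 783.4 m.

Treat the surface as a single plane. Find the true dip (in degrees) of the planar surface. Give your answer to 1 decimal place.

31.5°

Two edge vectors: Outcrop 2→Outcrop 3 = (156, -102, -53.5), Outcrop 2→Outcrop 4 = (97, -8, 0.6).
Normal n = (Outcrop 2→Outcrop 3) × (Outcrop 2→Outcrop 4) = (-489.2, -5283.1, 8646).
So ∂z/∂x = −n_x/n_z = 0.05658 and ∂z/∂y = −n_y/n_z = 0.61105.
Gradient magnitude |∇z| = √(a² + b²) = √(0.00320 + 0.37338) = 0.61366.
True dip = arctan(0.61366) = 31.5°, dipping toward S (azimuth ≈ 185°).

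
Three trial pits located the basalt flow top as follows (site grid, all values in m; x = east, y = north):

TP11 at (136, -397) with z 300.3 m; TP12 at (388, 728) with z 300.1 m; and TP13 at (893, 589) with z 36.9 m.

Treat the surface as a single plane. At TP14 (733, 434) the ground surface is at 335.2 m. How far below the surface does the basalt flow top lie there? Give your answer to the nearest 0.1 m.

236.8 m

Two edge vectors: TP11→TP12 = (252, 1125, -0.2), TP11→TP13 = (757, 986, -263.4).
Normal n = (TP11→TP12) × (TP11→TP13) = (-296127.8, 66225.4, -603153).
So ∂z/∂x = −n_x/n_z = −0.49097 and ∂z/∂y = −n_y/n_z = 0.10980.
Intercept c from TP11: 300.3 + 66.77 + 43.59 = 410.66.
At (733, 434): z_contact = −359.88 + 47.65 + 410.66 = 98.44 m.
Depth below ground = 335.2 − 98.44 = 236.8 m.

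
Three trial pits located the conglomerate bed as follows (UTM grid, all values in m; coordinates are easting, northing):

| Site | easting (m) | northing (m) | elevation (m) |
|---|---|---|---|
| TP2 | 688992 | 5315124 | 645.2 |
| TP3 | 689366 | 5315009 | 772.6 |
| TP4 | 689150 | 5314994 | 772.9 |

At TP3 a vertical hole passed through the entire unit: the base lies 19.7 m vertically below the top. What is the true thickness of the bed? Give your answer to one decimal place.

14.6 m

Two edge vectors: TP2→TP3 = (374, -115, 127.4), TP2→TP4 = (158, -130, 127.7).
Normal n = (TP2→TP3) × (TP2→TP4) = (1876.5, -27630.6, -30450).
So ∂z/∂easting = −n_x/n_z = 0.06163 and ∂z/∂northing = −n_y/n_z = −0.90741.
|∇z| = √(a²+b²) = 0.90950, so dip δ = arctan(0.90950) = 42.29°.
True thickness = vertical thickness × cos δ = 19.7 × cos 42.29° = 14.6 m.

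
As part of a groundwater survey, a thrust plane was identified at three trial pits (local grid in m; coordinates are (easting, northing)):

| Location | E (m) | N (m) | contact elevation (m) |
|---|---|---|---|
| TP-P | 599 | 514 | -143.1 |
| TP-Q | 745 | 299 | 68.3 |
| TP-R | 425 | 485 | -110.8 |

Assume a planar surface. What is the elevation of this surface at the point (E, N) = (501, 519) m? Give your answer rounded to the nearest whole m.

-146 m

Two edge vectors: TP-P→TP-Q = (146, -215, 211.4), TP-P→TP-R = (-174, -29, 32.3).
Normal n = (TP-P→TP-Q) × (TP-P→TP-R) = (-813.9, -41499.4, -41644).
So ∂z/∂E = −n_x/n_z = −0.01954 and ∂z/∂N = −n_y/n_z = −0.99653.
Intercept c from TP-P: -143.1 + 11.71 + 512.22 = 380.82.
At (501, 519): z = −9.8 − 517.2 + 380.82 = -146.2 m.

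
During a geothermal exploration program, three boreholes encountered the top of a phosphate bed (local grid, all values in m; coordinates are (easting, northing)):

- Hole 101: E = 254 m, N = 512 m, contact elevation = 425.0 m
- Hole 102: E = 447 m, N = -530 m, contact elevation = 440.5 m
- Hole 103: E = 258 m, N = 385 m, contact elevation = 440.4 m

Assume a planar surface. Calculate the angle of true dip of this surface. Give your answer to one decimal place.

35.2°

Let the plane be z = a·E + b·N + c.
Hole 102−Hole 101: 193a − 1042b = 15.5;  Hole 103−Hole 101: 4a − 127b = 15.4.
Solving gives a = −0.69205, b = −0.14306.
Gradient magnitude |∇z| = √(a² + b²) = √(0.47893 + 0.02047) = 0.70668.
True dip = arctan(0.70668) = 35.2°, dipping toward ENE (azimuth ≈ 078°).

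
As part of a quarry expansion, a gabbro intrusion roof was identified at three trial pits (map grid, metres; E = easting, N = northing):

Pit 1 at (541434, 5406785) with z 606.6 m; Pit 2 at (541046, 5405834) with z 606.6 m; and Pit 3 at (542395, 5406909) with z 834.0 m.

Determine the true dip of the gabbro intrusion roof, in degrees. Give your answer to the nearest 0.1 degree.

15.1°

Let the plane be z = a·E + b·N + c.
Pit 2−Pit 1: −388a − 951b = 0;  Pit 3−Pit 1: 961a + 124b = 227.4.
Solving gives a = 0.24978, b = −0.10191.
Gradient magnitude |∇z| = √(a² + b²) = √(0.06239 + 0.01039) = 0.26977.
True dip = arctan(0.26977) = 15.1°, dipping toward WNW (azimuth ≈ 292°).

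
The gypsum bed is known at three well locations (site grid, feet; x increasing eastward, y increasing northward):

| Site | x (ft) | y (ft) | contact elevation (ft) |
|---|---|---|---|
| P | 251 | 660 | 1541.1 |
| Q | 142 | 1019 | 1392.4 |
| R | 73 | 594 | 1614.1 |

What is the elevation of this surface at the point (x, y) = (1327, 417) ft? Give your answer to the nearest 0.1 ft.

Two edge vectors: P→Q = (-109, 359, -148.7), P→R = (-178, -66, 73).
Normal n = (P→Q) × (P→R) = (16392.8, 34425.6, 71096).
So ∂z/∂x = −n_x/n_z = −0.230573 and ∂z/∂y = −n_y/n_z = −0.484213.
Intercept c from P: 1541.1 + 57.87 + 319.58 = 1918.55.
At (1327, 417): z = −306.0 − 201.9 + 1918.55 = 1410.7 ft.

1410.7 ft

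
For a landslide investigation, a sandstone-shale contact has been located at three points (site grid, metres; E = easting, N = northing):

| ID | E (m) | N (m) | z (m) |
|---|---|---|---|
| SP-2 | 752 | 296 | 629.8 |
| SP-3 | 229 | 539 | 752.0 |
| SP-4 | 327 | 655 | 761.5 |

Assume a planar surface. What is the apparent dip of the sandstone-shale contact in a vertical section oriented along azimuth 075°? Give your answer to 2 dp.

Two edge vectors: SP-2→SP-3 = (-523, 243, 122.2), SP-2→SP-4 = (-425, 359, 131.7).
Normal n = (SP-2→SP-3) × (SP-2→SP-4) = (-11866.7, 16944.1, -84482).
So ∂z/∂E = −n_x/n_z = −0.14046 and ∂z/∂N = −n_y/n_z = 0.20056.
Unit vector along 075° is (sin 75°, cos 75°) = (0.9659, 0.2588).
Slope in that direction = a·(0.9659) + b·(0.2588) = −0.08377.
Apparent dip = arctan|0.08377| = 4.79° (true dip is 13.8°, so apparent ≤ true as expected).

4.79°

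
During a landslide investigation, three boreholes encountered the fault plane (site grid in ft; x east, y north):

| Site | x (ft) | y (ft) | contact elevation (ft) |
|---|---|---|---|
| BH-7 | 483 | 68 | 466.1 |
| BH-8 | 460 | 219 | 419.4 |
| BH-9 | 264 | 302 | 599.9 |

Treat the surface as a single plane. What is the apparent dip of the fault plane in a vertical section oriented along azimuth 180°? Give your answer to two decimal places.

Let the plane be z = a·x + b·y + c.
BH-8−BH-7: −23a + 151b = −46.7;  BH-9−BH-7: −219a + 234b = 133.8.
Solving gives a = −1.12441, b = −0.48054.
Unit vector along 180° is (sin 180°, cos 180°) = (0.0000, -1.0000).
Slope in that direction = a·(0.0000) + b·(-1.0000) = 0.48054.
Apparent dip = arctan|0.48054| = 25.67° (true dip is 50.7°, so apparent ≤ true as expected).

25.67°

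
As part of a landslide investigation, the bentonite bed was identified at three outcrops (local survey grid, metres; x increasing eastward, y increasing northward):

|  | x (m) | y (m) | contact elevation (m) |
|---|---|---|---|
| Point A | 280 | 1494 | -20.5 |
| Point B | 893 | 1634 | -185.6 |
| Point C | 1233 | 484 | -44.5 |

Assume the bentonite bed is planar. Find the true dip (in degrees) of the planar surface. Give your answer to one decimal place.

Let the plane be z = a·x + b·y + c.
Point B−Point A: 613a + 140b = −165.1;  Point C−Point A: 953a − 1010b = −24.
Solving gives a = −0.22605, b = −0.18953.
Gradient magnitude |∇z| = √(a² + b²) = √(0.05110 + 0.03592) = 0.29499.
True dip = arctan(0.29499) = 16.4°, dipping toward NE (azimuth ≈ 050°).

16.4°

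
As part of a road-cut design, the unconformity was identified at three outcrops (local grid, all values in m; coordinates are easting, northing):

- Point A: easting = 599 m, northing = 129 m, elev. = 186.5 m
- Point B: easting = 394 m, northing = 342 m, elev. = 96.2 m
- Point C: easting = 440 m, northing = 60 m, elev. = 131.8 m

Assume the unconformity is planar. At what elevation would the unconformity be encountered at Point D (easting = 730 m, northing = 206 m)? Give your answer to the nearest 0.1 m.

Two edge vectors: Point A→Point B = (-205, 213, -90.3), Point A→Point C = (-159, -69, -54.7).
Normal n = (Point A→Point B) × (Point A→Point C) = (-17881.8, 3144.2, 48012).
So ∂z/∂easting = −n_x/n_z = 0.37244 and ∂z/∂northing = −n_y/n_z = −0.06549.
Intercept c from Point A: 186.5 − 223.09 + 8.45 = −28.15.
At (730, 206): z = 271.9 − 13.5 − 28.15 = 230.2 m.

230.2 m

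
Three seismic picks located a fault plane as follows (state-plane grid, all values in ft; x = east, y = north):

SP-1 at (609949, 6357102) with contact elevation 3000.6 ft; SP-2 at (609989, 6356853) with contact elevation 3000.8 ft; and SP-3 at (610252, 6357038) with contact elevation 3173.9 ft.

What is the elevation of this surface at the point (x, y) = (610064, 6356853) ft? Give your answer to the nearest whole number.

Two edge vectors: SP-1→SP-2 = (40, -249, 0.2), SP-1→SP-3 = (303, -64, 173.3).
Normal n = (SP-1→SP-2) × (SP-1→SP-3) = (-43138.9, -6871.4, 72887).
So ∂z/∂x = −n_x/n_z = 0.59186000 and ∂z/∂y = −n_y/n_z = 0.09427470.
Intercept c from SP-1: 3000.6 − 361004.42 − 599313.88 = −957317.70.
At (610064, 6356853): z = 361072.5 + 599290.4 − 957317.70 = 3045.2 ft.

3045 ft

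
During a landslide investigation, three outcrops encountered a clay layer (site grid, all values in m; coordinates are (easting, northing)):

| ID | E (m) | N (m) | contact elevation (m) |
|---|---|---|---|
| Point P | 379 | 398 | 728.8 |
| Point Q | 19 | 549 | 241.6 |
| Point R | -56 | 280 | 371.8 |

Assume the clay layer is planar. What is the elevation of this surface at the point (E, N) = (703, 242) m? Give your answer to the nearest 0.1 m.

1182.8 m

Two edge vectors: Point P→Point Q = (-360, 151, -487.2), Point P→Point R = (-435, -118, -357).
Normal n = (Point P→Point Q) × (Point P→Point R) = (-111396.6, 83412, 108165).
So ∂z/∂E = −n_x/n_z = 1.02988 and ∂z/∂N = −n_y/n_z = −0.77116.
Intercept c from Point P: 728.8 − 390.32 + 306.92 = 645.40.
At (703, 242): z = 724.0 − 186.6 + 645.40 = 1182.8 m.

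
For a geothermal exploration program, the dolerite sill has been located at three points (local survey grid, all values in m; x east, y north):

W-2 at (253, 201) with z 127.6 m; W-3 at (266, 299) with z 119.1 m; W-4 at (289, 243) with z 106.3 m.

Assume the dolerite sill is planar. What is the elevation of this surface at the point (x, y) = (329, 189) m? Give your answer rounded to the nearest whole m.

Let the plane be z = a·x + b·y + c.
W-3−W-2: 13a + 98b = −8.5;  W-4−W-2: 36a + 42b = −21.3.
Solving gives a = −0.58028, b = −0.00976.
Then c = 127.6 − a·253 − b·201 = 276.37.
At (329, 189): z = −190.9 − 1.8 + 276.37 = 83.6 m.

84 m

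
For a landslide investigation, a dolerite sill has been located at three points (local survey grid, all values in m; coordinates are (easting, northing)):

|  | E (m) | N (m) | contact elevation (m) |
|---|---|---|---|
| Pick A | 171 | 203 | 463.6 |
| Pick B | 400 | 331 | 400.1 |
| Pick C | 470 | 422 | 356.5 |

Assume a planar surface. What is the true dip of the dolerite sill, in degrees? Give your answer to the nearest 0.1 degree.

25.0°

Let the plane be z = a·E + b·N + c.
Pick B−Pick A: 229a + 128b = −63.5;  Pick C−Pick A: 299a + 219b = −107.1.
Solving gives a = −0.01664, b = −0.46632.
Gradient magnitude |∇z| = √(a² + b²) = √(0.00028 + 0.21745) = 0.46662.
True dip = arctan(0.46662) = 25.0°, dipping toward N (azimuth ≈ 002°).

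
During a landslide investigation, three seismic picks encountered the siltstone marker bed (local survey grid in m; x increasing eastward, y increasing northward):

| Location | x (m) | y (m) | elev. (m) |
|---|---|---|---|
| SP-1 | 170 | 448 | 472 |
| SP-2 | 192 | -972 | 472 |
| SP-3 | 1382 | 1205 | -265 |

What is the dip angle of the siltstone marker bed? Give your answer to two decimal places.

31.06°

Let the plane be z = a·x + b·y + c.
SP-2−SP-1: 22a − 1420b = 0;  SP-3−SP-1: 1212a + 757b = −737.
Solving gives a = −0.60226, b = −0.00933.
Gradient magnitude |∇z| = √(a² + b²) = √(0.36271 + 0.00009) = 0.60233.
True dip = arctan(0.60233) = 31.06°, dipping toward E (azimuth ≈ 089°).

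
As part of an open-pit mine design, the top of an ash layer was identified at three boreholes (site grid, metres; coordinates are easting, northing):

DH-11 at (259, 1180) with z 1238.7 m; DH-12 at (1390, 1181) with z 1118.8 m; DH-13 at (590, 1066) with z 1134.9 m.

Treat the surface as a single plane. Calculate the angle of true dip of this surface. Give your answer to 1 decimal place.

Two edge vectors: DH-11→DH-12 = (1131, 1, -119.9), DH-11→DH-13 = (331, -114, -103.8).
Normal n = (DH-11→DH-12) × (DH-11→DH-13) = (-13772.4, 77710.9, -129265).
So ∂z/∂easting = −n_x/n_z = −0.10654 and ∂z/∂northing = −n_y/n_z = 0.60118.
Gradient magnitude |∇z| = √(a² + b²) = √(0.01135 + 0.36141) = 0.61054.
True dip = arctan(0.61054) = 31.4°, dipping toward S (azimuth ≈ 170°).

31.4°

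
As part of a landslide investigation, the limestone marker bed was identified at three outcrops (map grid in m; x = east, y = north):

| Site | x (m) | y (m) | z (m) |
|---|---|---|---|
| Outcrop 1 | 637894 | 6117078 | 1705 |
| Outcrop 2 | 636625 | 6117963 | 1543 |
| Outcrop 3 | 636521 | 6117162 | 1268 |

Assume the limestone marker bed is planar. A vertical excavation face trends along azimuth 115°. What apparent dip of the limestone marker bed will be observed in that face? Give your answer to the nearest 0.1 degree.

10.1°

Two edge vectors: Outcrop 1→Outcrop 2 = (-1269, 885, -162), Outcrop 1→Outcrop 3 = (-1373, 84, -437).
Normal n = (Outcrop 1→Outcrop 2) × (Outcrop 1→Outcrop 3) = (-373137, -332127, 1108509).
So ∂z/∂x = −n_x/n_z = 0.33661 and ∂z/∂y = −n_y/n_z = 0.29962.
Unit vector along 115° is (sin 115°, cos 115°) = (0.9063, -0.4226).
Slope in that direction = a·(0.9063) + b·(-0.4226) = 0.17845.
Apparent dip = arctan|0.17845| = 10.1° (true dip is 24.3°, so apparent ≤ true as expected).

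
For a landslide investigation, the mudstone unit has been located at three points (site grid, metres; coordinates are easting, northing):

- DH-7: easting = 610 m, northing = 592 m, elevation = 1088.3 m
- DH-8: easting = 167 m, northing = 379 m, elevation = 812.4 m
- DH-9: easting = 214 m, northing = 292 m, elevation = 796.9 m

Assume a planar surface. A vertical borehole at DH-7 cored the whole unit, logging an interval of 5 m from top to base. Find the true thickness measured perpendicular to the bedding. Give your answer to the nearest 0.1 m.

Let the plane be z = a·easting + b·northing + c.
DH-8−DH-7: −443a − 213b = −275.9;  DH-9−DH-7: −396a − 300b = −291.4.
Solving gives a = 0.42638, b = 0.40851.
|∇z| = √(a²+b²) = 0.59049, so dip δ = arctan(0.59049) = 30.56°.
True thickness = vertical thickness × cos δ = 5 × cos 30.56° = 4.3 m.

4.3 m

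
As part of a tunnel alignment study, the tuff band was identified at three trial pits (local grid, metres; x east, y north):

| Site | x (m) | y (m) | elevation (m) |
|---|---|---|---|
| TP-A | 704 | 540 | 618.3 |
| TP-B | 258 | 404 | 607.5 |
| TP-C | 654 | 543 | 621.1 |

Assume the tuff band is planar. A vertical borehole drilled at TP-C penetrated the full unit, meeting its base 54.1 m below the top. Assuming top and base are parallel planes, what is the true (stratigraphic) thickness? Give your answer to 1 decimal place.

Let the plane be z = a·x + b·y + c.
TP-B−TP-A: −446a − 136b = −10.8;  TP-C−TP-A: −50a + 3b = 2.8.
Solving gives a = −0.04281, b = 0.21981.
|∇z| = √(a²+b²) = 0.22394, so dip δ = arctan(0.22394) = 12.62°.
True thickness = vertical thickness × cos δ = 54.1 × cos 12.62° = 52.8 m.

52.8 m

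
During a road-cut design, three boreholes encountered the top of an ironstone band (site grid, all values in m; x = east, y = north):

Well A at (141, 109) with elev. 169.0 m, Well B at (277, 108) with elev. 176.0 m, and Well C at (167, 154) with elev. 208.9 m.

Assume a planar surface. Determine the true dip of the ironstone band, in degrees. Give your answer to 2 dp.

Let the plane be z = a·x + b·y + c.
Well B−Well A: 136a − 1b = 7;  Well C−Well A: 26a + 45b = 39.9.
Solving gives a = 0.05774, b = 0.85330.
Gradient magnitude |∇z| = √(a² + b²) = √(0.00333 + 0.72813) = 0.85525.
True dip = arctan(0.85525) = 40.54°, dipping toward S (azimuth ≈ 184°).

40.54°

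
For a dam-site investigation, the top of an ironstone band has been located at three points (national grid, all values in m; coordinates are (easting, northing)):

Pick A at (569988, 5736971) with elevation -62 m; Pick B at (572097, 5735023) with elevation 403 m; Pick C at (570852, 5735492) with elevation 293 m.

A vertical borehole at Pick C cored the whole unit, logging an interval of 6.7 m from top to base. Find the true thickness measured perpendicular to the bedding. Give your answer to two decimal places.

6.51 m

Two edge vectors: Pick A→Pick B = (2109, -1948, 465), Pick A→Pick C = (864, -1479, 355).
Normal n = (Pick A→Pick B) × (Pick A→Pick C) = (-3805, -346935, -1436139).
So ∂z/∂E = −n_x/n_z = −0.00265 and ∂z/∂N = −n_y/n_z = −0.24157.
|∇z| = √(a²+b²) = 0.24159, so dip δ = arctan(0.24159) = 13.58°.
True thickness = vertical thickness × cos δ = 6.7 × cos 13.58° = 6.51 m.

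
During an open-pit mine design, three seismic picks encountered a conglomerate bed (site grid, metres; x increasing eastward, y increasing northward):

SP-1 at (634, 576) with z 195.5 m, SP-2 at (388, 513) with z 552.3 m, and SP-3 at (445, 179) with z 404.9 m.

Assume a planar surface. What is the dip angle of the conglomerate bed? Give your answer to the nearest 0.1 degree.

56.5°

Two edge vectors: SP-1→SP-2 = (-246, -63, 356.8), SP-1→SP-3 = (-189, -397, 209.4).
Normal n = (SP-1→SP-2) × (SP-1→SP-3) = (128457.4, -15922.8, 85755).
So ∂z/∂x = −n_x/n_z = −1.49796 and ∂z/∂y = −n_y/n_z = 0.18568.
Gradient magnitude |∇z| = √(a² + b²) = √(2.24388 + 0.03448) = 1.50942.
True dip = arctan(1.50942) = 56.5°, dipping toward E (azimuth ≈ 097°).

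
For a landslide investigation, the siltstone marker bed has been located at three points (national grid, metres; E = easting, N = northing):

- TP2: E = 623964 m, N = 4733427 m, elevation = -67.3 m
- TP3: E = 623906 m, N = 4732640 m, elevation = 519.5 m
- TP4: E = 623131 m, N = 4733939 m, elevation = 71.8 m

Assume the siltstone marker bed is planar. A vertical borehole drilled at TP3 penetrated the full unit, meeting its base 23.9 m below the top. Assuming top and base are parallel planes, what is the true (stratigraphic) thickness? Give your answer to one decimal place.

Two edge vectors: TP2→TP3 = (-58, -787, 586.8), TP2→TP4 = (-833, 512, 139.1).
Normal n = (TP2→TP3) × (TP2→TP4) = (-409913.3, -480736.6, -685267).
So ∂z/∂E = −n_x/n_z = −0.59818 and ∂z/∂N = −n_y/n_z = −0.70153.
|∇z| = √(a²+b²) = 0.92194, so dip δ = arctan(0.92194) = 42.67°.
True thickness = vertical thickness × cos δ = 23.9 × cos 42.67° = 17.6 m.

17.6 m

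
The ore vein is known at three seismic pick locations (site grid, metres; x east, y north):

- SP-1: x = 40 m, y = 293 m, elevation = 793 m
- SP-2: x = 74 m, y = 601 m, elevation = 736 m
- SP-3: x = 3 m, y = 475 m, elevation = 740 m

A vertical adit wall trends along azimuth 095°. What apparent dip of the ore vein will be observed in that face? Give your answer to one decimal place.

19.6°

Two edge vectors: SP-1→SP-2 = (34, 308, -57), SP-1→SP-3 = (-37, 182, -53).
Normal n = (SP-1→SP-2) × (SP-1→SP-3) = (-5950, 3911, 17584).
So ∂z/∂x = −n_x/n_z = 0.33838 and ∂z/∂y = −n_y/n_z = −0.22242.
Unit vector along 095° is (sin 95°, cos 95°) = (0.9962, -0.0872).
Slope in that direction = a·(0.9962) + b·(-0.0872) = 0.35647.
Apparent dip = arctan|0.35647| = 19.6° (true dip is 22.0°, so apparent ≤ true as expected).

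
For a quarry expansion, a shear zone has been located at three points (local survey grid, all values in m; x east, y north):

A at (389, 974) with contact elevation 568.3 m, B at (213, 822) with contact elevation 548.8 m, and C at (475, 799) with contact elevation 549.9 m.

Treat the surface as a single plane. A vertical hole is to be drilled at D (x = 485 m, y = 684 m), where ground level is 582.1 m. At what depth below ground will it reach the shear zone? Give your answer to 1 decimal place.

44.9 m

Let the plane be z = a·x + b·y + c.
B−A: −176a − 152b = −19.5;  C−A: 86a − 175b = −18.4.
Solving gives a = 0.01403, b = 0.11204.
Then c = 568.3 − a·389 − b·974 = 453.71.
At (485, 684): z_contact = 6.81 + 76.64 + 453.71 = 537.16 m.
Depth below ground = 582.1 − 537.16 = 44.9 m.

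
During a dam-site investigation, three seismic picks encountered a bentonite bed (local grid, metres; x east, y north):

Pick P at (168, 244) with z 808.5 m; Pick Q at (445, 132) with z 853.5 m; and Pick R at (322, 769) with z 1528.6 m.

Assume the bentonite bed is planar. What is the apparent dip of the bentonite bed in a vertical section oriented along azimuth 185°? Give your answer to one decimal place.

Let the plane be z = a·x + b·y + c.
Pick Q−Pick P: 277a − 112b = 45;  Pick R−Pick P: 154a + 525b = 720.1.
Solving gives a = 0.64102, b = 1.18359.
Unit vector along 185° is (sin 185°, cos 185°) = (-0.0872, -0.9962).
Slope in that direction = a·(-0.0872) + b·(-0.9962) = −1.23495.
Apparent dip = arctan|1.23495| = 51.0° (true dip is 53.4°, so apparent ≤ true as expected).

51.0°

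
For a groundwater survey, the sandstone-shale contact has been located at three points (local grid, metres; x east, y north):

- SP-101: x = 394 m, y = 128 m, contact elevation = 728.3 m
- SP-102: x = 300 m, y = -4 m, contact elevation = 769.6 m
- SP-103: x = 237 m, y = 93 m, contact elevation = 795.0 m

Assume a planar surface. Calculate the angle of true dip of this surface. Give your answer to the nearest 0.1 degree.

22.9°

Two edge vectors: SP-101→SP-102 = (-94, -132, 41.3), SP-101→SP-103 = (-157, -35, 66.7).
Normal n = (SP-101→SP-102) × (SP-101→SP-103) = (-7358.9, -214.3, -17434).
So ∂z/∂x = −n_x/n_z = −0.42210 and ∂z/∂y = −n_y/n_z = −0.01229.
Gradient magnitude |∇z| = √(a² + b²) = √(0.17817 + 0.00015) = 0.42228.
True dip = arctan(0.42228) = 22.9°, dipping toward E (azimuth ≈ 088°).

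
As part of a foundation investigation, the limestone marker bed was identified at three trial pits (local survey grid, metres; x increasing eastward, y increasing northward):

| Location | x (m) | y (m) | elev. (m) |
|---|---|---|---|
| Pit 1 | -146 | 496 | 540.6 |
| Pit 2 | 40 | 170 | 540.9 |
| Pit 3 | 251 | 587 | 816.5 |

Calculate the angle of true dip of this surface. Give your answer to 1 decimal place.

Two edge vectors: Pit 1→Pit 2 = (186, -326, 0.3), Pit 1→Pit 3 = (397, 91, 275.9).
Normal n = (Pit 1→Pit 2) × (Pit 1→Pit 3) = (-89970.7, -51198.3, 146348).
So ∂z/∂x = −n_x/n_z = 0.61477 and ∂z/∂y = −n_y/n_z = 0.34984.
Gradient magnitude |∇z| = √(a² + b²) = √(0.37795 + 0.12239) = 0.70734.
True dip = arctan(0.70734) = 35.3°, dipping toward WSW (azimuth ≈ 240°).

35.3°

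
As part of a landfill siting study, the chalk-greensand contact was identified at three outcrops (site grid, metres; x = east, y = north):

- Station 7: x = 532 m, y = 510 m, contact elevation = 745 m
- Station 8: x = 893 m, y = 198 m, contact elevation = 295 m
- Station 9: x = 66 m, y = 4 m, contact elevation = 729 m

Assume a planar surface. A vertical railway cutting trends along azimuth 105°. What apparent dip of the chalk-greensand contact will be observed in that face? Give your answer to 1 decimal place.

39.5°

Two edge vectors: Station 7→Station 8 = (361, -312, -450), Station 7→Station 9 = (-466, -506, -16).
Normal n = (Station 7→Station 8) × (Station 7→Station 9) = (-222708, 215476, -328058).
So ∂z/∂x = −n_x/n_z = −0.67887 and ∂z/∂y = −n_y/n_z = 0.65682.
Unit vector along 105° is (sin 105°, cos 105°) = (0.9659, -0.2588).
Slope in that direction = a·(0.9659) + b·(-0.2588) = −0.82573.
Apparent dip = arctan|0.82573| = 39.5° (true dip is 43.4°, so apparent ≤ true as expected).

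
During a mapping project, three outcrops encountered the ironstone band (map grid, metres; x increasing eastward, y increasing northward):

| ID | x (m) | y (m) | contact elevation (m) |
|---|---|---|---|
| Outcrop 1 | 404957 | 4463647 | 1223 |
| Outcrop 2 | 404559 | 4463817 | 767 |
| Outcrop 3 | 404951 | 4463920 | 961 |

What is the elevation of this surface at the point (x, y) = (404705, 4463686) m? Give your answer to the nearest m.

Two edge vectors: Outcrop 1→Outcrop 2 = (-398, 170, -456), Outcrop 1→Outcrop 3 = (-6, 273, -262).
Normal n = (Outcrop 1→Outcrop 2) × (Outcrop 1→Outcrop 3) = (79948, -101540, -107634).
So ∂z/∂x = −n_x/n_z = 0.74277645 and ∂z/∂y = −n_y/n_z = −0.94338220.
Intercept c from Outcrop 1: 1223 − 300792.52 + 4210925.14 = 3911355.62.
At (404705, 4463686): z = 300605.3 − 4210961.9 + 3911355.62 = 999.0 m.

999 m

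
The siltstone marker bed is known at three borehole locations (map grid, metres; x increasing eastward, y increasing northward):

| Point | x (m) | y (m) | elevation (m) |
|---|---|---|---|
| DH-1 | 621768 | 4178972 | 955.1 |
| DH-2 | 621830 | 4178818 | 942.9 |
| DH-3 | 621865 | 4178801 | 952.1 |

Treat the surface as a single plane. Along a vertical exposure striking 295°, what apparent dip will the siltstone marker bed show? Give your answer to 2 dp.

13.62°

Two edge vectors: DH-1→DH-2 = (62, -154, -12.2), DH-1→DH-3 = (97, -171, -3).
Normal n = (DH-1→DH-2) × (DH-1→DH-3) = (-1624.2, -997.4, 4336).
So ∂z/∂x = −n_x/n_z = 0.37458 and ∂z/∂y = −n_y/n_z = 0.23003.
Unit vector along 295° is (sin 295°, cos 295°) = (-0.9063, 0.4226).
Slope in that direction = a·(-0.9063) + b·(0.4226) = −0.24228.
Apparent dip = arctan|0.24228| = 13.62° (true dip is 23.7°, so apparent ≤ true as expected).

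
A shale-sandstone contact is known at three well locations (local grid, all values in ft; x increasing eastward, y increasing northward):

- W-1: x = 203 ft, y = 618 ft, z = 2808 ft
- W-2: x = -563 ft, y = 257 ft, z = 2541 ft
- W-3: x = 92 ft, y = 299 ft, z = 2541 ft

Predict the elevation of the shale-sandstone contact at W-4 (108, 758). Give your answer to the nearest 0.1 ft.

2933.1 ft

Two edge vectors: W-1→W-2 = (-766, -361, -267), W-1→W-3 = (-111, -319, -267).
Normal n = (W-1→W-2) × (W-1→W-3) = (11214, -174885, 204283).
So ∂z/∂x = −n_x/n_z = −0.05489 and ∂z/∂y = −n_y/n_z = 0.85609.
Intercept c from W-1: 2808 + 11.14 − 529.06 = 2290.08.
At (108, 758): z = −5.9 + 648.9 + 2290.08 = 2933.1 ft.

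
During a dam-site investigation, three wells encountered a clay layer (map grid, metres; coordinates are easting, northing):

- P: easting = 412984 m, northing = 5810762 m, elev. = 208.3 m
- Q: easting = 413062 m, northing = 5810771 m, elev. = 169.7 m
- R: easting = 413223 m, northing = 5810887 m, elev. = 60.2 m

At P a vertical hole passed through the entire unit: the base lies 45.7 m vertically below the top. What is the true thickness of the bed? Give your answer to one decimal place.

Let the plane be z = a·easting + b·northing + c.
Q−P: 78a + 9b = −38.6;  R−P: 239a + 125b = −148.1.
Solving gives a = −0.45955, b = −0.30615.
|∇z| = √(a²+b²) = 0.55219, so dip δ = arctan(0.55219) = 28.91°.
True thickness = vertical thickness × cos δ = 45.7 × cos 28.91° = 40.0 m.

40.0 m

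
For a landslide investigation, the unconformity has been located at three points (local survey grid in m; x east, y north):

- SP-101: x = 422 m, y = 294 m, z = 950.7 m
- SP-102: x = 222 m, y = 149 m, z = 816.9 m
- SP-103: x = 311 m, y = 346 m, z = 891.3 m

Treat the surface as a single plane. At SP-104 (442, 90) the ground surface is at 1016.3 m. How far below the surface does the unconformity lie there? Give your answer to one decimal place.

76.7 m

Two edge vectors: SP-101→SP-102 = (-200, -145, -133.8), SP-101→SP-103 = (-111, 52, -59.4).
Normal n = (SP-101→SP-102) × (SP-101→SP-103) = (15570.6, 2971.8, -26495).
So ∂z/∂x = −n_x/n_z = 0.58768 and ∂z/∂y = −n_y/n_z = 0.11216.
Intercept c from SP-101: 950.7 − 248.00 − 32.98 = 669.72.
At (442, 90): z_contact = 259.75 + 10.09 + 669.72 = 939.57 m.
Depth below ground = 1016.3 − 939.57 = 76.7 m.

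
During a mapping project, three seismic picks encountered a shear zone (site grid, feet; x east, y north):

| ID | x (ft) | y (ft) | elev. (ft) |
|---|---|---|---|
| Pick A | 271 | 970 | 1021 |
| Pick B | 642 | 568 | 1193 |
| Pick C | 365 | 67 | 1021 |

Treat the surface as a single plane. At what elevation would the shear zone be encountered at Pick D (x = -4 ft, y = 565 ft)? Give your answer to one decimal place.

Let the plane be z = a·x + b·y + c.
Pick B−Pick A: 371a − 402b = 172;  Pick C−Pick A: 94a − 903b = 0.
Solving gives a = 0.52255, b = 0.05440.
Then c = 1021 − a·271 − b·970 = 826.62.
At (-4, 565): z = −2.1 + 30.7 + 826.62 = 855.3 ft.

855.3 ft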